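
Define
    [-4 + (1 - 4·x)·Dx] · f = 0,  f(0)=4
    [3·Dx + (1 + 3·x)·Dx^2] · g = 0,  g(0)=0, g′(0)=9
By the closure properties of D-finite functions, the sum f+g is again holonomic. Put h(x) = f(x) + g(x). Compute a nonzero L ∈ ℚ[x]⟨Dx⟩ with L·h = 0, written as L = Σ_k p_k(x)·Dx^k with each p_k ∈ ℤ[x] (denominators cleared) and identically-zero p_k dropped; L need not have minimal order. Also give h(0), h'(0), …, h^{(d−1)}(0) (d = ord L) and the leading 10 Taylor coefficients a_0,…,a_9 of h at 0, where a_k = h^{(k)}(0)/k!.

f: a_k = 4, 16, 64, 256, 1024, 4096, 16384, 65536, 262144, 1048576, …
g: a_k = 0, 9, -27/2, 27, -243/4, 729/5, -729/2, 6561/7, -19683/8, 6561, …
h₀=f+g: left-lcm gives L₀, ord ≤ 3.
L = (432 + 288·x)·Dx + (78 + 720·x + 576·x^2)·Dx^2 + (-11 - x + 144·x^2 + 144·x^3)·Dx^3  (order 3).
h: a_k = 4, 25, 101/2, 283, 3853/4, 21209/5, 32039/2, 465313/7, 2077469/8, 1055137, …
ICs: h(0) = 4, h′(0) = 25, h′′(0) = 101.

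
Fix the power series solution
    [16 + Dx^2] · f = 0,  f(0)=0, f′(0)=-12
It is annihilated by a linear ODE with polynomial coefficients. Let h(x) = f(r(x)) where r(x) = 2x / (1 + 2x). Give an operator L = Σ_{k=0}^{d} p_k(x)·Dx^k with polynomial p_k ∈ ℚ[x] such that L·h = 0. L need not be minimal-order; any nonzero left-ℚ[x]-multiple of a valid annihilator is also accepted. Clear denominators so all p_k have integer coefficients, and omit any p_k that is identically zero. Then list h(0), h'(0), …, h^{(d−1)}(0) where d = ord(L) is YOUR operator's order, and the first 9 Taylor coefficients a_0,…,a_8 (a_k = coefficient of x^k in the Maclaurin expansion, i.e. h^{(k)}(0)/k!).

L = 64 + (4 + 24·x + 48·x^2 + 32·x^3)·Dx + (1 + 8·x + 24·x^2 + 32·x^3 + 16·x^4)·Dx^2  (order 2).
h: a_k = 0, -24, 48, 160, -1344, 24704/5, -11520, 1260032/105, 644096/15, …
ICs: h(0) = 0, h′(0) = -24.

f: a_k = 0, -12, 0, 32, 0, -128/5, 0, 1024/105, 0, …
h₀=f(r): pull back L_f along r ⇒ L₀.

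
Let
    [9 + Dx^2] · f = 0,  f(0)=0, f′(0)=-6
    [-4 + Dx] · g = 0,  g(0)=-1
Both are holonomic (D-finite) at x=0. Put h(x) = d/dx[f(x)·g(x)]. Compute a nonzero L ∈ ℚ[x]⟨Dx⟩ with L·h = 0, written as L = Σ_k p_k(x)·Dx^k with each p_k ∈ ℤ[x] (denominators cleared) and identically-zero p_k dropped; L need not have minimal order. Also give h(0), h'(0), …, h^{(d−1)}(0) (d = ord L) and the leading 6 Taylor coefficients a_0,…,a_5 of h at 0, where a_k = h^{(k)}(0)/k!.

L = 25 - 8·Dx + Dx^2  (order 2).
h: a_k = 6, 48, 117, 112, -79/4, -858/5, …
ICs: h(0) = 6, h′(0) = 48.

f: a_k = 0, -6, 0, 9, 0, -81/20, …
g: a_k = -1, -4, -8, -32/3, -32/3, -128/15, …
Product ⇒ symmetric product L₀, ord ≤ 2.
Differentiate: ansatz ord ≤ ord L₀ ⇒ L.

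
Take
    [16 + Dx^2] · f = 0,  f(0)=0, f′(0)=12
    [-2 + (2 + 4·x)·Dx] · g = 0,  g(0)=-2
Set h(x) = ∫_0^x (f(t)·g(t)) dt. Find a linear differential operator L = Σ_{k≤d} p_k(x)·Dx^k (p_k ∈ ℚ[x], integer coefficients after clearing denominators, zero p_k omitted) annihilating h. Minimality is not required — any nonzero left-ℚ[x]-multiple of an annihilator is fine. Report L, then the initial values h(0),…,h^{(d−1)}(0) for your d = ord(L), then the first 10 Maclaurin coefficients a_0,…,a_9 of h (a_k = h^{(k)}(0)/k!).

f: a_k = 0, 12, 0, -32, 0, 128/5, 0, -1024/105, 0, 2048/945, …
g: a_k = -2, -2, 1, -1, 5/4, -7/4, 21/8, -33/8, 429/64, -715/64, …
Sym-product of L_f,L_g gives L₀ (≤ ord 2).
Integrate: L := L₀·Dx.
L = (19 + 64·x + 64·x^2)·Dx + (-2 - 4·x)·Dx^2 + (1 + 4·x + 4·x^2)·Dx^3  (order 3).
h: a_k = 0, 0, -12, -8, 19, 52/5, -341/30, -201/35, 7687/1680, 17/378, …
ICs: h(0) = 0, h′(0) = 0, h′′(0) = -24.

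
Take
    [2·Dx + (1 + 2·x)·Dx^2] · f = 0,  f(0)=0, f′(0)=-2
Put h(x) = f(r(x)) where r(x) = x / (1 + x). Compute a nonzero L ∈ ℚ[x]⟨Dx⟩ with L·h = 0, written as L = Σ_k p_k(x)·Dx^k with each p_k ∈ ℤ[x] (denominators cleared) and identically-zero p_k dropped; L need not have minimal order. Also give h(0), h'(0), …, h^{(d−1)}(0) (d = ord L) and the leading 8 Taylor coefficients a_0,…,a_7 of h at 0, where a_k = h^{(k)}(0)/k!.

L = (4 + 6·x)·Dx + (1 + 4·x + 3·x^2)·Dx^2  (order 2).
h: a_k = 0, -2, 4, -26/3, 20, -242/5, 364/3, -2186/7, …
ICs: h(0) = 0, h′(0) = -2.

f: a_k = 0, -2, 2, -8/3, 4, -32/5, 32/3, -128/7, …
Change of var in L_f (x↦r) gives L₀.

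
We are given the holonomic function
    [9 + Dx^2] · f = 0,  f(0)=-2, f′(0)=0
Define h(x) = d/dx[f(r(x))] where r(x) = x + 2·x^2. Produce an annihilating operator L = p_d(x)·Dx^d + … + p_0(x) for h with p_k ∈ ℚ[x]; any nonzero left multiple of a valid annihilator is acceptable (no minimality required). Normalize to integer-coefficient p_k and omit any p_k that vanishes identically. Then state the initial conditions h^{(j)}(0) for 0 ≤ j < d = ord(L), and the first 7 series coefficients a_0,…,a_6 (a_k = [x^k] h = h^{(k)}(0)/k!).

f: a_k = -2, 0, 9, 0, -27/4, 0, 81/40, …
L₀ from L_f via x↦r, Dx↦r'^{-1}Dx.
h₀' ⇒ L via d/dx closure of L₀.
L = (57 + 144·x + 864·x^2 + 2304·x^3 + 2304·x^4) + (-12 - 48·x)·Dx + (1 + 8·x + 16·x^2)·Dx^2  (order 2).
h: a_k = 0, 18, 108, 117, -270, -19197/20, -13419/10, …
ICs: h(0) = 0, h′(0) = 18.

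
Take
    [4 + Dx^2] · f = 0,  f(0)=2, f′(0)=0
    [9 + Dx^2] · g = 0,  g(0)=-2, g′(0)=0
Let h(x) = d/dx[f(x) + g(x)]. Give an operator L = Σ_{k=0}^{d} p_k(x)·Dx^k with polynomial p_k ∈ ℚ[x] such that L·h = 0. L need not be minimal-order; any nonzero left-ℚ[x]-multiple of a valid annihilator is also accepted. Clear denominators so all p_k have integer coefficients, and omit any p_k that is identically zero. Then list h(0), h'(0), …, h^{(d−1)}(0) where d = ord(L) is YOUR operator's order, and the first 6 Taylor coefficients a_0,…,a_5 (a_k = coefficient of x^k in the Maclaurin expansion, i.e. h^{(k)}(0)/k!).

f: a_k = 2, 0, -4, 0, 4/3, 0, …
g: a_k = -2, 0, 9, 0, -27/4, 0, …
L₀ := lclm(L_f,L_g); ord L₀ ≤ 2+2.
Derive L from L₀ (diff closure).
L = 36 + 13·Dx^2 + Dx^4  (order 4).
h: a_k = 0, 10, 0, -65/3, 0, 133/12, …
ICs: h(0) = 0, h′(0) = 10, h′′(0) = 0, h′′′(0) = -130.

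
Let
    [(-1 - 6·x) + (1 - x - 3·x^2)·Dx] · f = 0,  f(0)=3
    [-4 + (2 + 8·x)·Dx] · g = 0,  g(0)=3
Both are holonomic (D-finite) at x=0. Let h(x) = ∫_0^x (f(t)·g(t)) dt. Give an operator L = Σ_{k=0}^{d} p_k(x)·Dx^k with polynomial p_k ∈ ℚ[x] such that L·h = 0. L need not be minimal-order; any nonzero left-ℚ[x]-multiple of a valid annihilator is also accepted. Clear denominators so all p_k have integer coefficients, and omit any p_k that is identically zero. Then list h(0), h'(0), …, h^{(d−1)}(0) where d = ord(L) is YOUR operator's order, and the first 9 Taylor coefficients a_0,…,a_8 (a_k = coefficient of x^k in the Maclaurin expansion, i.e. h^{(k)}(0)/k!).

f: a_k = 3, 3, 12, 21, 57, 120, 291, 651, 1524, …
g: a_k = 3, 6, -6, 12, -30, 84, -252, 792, -2574, …
f·g: L₀ = L_f ⊗_s L_g, ord ≤ 1·1.
h=∫h₀ ⇒ L = L₀·Dx.
L = (3 + 8·x + 18·x^2)·Dx + (-1 - 3·x + 7·x^2 + 12·x^3)·Dx^2  (order 2).
h: a_k = 0, 9, 27/2, 12, 153/4, 171/5, 147, 639/7, 5661/8, …
ICs: h(0) = 0, h′(0) = 9.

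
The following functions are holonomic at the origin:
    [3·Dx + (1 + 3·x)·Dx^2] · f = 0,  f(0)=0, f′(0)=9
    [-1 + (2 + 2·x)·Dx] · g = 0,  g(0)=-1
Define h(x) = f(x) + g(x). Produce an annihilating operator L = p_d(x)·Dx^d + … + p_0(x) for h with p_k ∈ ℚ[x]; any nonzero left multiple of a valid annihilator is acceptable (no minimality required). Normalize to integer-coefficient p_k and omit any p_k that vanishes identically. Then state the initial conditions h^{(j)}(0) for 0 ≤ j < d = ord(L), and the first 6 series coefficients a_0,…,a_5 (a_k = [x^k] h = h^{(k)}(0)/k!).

f: a_k = 0, 9, -27/2, 27, -243/4, 729/5, …
g: a_k = -1, -1/2, 1/8, -1/16, 5/128, -7/256, …
f+g: L₀ = lclm(L_f,L_g), ord ≤ 2+1.
L = (27 + 9·x)·Dx + (69 + 126·x + 45·x^2)·Dx^2 + (10 + 46·x + 54·x^2 + 18·x^3)·Dx^3  (order 3).
h: a_k = -1, 17/2, -107/8, 431/16, -7771/128, 186589/1280, …
ICs: h(0) = -1, h′(0) = 17/2, h′′(0) = -107/4.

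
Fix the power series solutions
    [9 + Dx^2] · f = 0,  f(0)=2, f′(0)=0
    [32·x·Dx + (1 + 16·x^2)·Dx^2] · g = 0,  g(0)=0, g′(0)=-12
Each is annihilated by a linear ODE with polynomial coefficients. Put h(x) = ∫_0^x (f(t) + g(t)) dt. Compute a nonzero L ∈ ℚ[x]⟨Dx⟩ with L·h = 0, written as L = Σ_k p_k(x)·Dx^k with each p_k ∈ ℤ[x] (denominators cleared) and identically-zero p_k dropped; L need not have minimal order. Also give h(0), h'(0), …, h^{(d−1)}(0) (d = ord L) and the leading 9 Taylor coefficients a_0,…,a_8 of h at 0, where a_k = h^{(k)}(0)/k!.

L = (-52704·x + 967680·x^3 + 663552·x^5)·Dx^2 + (-207 + 13104·x^2 + 283392·x^4 + 331776·x^6)·Dx^3 + (-5856·x + 107520·x^3 + 73728·x^5)·Dx^4 + (-23 + 1456·x^2 + 31488·x^4 + 36864·x^6)·Dx^5  (order 5).
h: a_k = 0, 2, -6, -3, 16, 27/20, -512/5, -81/280, 6144/7, …
ICs: h(0) = 0, h′(0) = 2, h′′(0) = -12, h′′′(0) = -18, h′′′′(0) = 384.

f: a_k = 2, 0, -9, 0, 27/4, 0, -81/40, 0, 729/2240, …
g: a_k = 0, -12, 0, 64, 0, -3072/5, 0, 49152/7, 0, …
Sum ⇒ L₀ = lclm(L_f,L_g) in ℚ(x)⟨Dx⟩.
∫: right-multiply L₀ by Dx.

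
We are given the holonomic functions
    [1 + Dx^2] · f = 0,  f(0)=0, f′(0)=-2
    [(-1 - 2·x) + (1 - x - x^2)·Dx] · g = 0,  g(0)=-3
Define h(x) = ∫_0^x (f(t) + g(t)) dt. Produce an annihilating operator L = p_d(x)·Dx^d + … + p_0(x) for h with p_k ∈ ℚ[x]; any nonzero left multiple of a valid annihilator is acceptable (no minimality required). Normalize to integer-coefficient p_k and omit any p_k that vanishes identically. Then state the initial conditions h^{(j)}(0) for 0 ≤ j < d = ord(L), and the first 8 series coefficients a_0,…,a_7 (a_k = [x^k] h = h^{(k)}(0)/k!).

L = (-19 - 48·x - 31·x^2 - 24·x^3 - 5·x^4 - 2·x^5)·Dx + (5 - x - 4·x^2 - 7·x^3 - 6·x^4 - 3·x^5 - x^6)·Dx^2 + (-19 - 48·x - 31·x^2 - 24·x^3 - 5·x^4 - 2·x^5)·Dx^3 + (5 - x - 4·x^2 - 7·x^3 - 6·x^4 - 3·x^5 - x^6)·Dx^4  (order 4).
h: a_k = 0, -3, -5/2, -2, -13/6, -3, -1441/360, -39/7, …
ICs: h(0) = 0, h′(0) = -3, h′′(0) = -5, h′′′(0) = -12.

f: a_k = 0, -2, 0, 1/3, 0, -1/60, 0, 1/2520, …
g: a_k = -3, -3, -6, -9, -15, -24, -39, -63, …
f+g: L₀ = lclm(L_f,L_g), ord ≤ 2+1.
h=∫h₀ ⇒ L = L₀·Dx.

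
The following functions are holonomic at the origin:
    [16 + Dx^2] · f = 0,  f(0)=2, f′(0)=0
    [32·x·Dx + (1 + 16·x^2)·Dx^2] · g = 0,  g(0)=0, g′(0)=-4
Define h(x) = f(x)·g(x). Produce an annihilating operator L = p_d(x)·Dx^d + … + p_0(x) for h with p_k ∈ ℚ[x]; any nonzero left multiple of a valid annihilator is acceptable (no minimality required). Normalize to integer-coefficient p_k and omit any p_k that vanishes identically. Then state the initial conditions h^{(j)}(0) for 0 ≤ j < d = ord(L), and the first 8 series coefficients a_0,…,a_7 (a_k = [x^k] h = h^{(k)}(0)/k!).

f: a_k = 2, 0, -16, 0, 64/3, 0, -512/45, 0, …
g: a_k = 0, -4, 0, 64/3, 0, -1024/5, 0, 16384/7, …
Sym-product of L_f,L_g gives L₀ (≤ ord 4).
L = (1280 + 53248·x^2 + 360448·x^4 + 2097152·x^6 + 8388608·x^8) + (1536·x + 40960·x^3 + 393216·x^5 + 2097152·x^7)·Dx + (96 + 4096·x^2 + 36864·x^4 + 262144·x^6 + 1048576·x^8)·Dx^2 + (96·x + 2560·x^3 + 24576·x^5 + 131072·x^7)·Dx^3 + (1 + 48·x^2 + 896·x^4 + 8192·x^6 + 32768·x^8)·Dx^4  (order 4).
h: a_k = 0, -8, 0, 320/3, 0, -12544/15, 0, 2664448/315, …
ICs: h(0) = 0, h′(0) = -8, h′′(0) = 0, h′′′(0) = 640.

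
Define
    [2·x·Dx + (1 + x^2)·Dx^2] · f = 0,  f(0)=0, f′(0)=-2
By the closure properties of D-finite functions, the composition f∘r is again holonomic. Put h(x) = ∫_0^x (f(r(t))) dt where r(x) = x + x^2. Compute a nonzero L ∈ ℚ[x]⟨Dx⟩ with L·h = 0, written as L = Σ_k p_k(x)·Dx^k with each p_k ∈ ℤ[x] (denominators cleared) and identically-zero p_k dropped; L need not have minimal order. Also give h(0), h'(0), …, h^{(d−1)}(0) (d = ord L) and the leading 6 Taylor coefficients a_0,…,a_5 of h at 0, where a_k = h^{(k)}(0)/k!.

L = (-2 + 2·x + 8·x^2 + 12·x^3 + 6·x^4)·Dx^2 + (1 + 2·x + x^2 + 4·x^3 + 5·x^4 + 2·x^5)·Dx^3  (order 3).
h: a_k = 0, 0, -1, -2/3, 1/6, 2/5, …
ICs: h(0) = 0, h′(0) = 0, h′′(0) = -2.

f: a_k = 0, -2, 0, 2/3, 0, -2/5, …
f∘r: x↦r, Dx↦Dx/r' in L_f ⇒ L₀.
h=∫h₀ ⇒ L = L₀·Dx.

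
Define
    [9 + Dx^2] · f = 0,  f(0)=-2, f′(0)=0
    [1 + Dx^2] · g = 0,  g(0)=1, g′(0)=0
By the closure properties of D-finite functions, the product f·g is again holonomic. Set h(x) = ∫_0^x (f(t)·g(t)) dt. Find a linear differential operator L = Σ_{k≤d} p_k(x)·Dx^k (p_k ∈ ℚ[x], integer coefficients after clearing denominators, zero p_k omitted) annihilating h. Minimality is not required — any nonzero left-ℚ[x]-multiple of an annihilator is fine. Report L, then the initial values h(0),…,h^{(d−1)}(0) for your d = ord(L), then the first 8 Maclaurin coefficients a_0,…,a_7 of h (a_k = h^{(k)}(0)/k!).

f: a_k = -2, 0, 9, 0, -27/4, 0, 81/40, 0, …
g: a_k = 1, 0, -1/2, 0, 1/24, 0, -1/720, 0, …
Product ⇒ symmetric product L₀, ord ≤ 4.
h=∫₀ˣh₀: take L = L₀·Dx.
L = 64·Dx + 20·Dx^3 + Dx^5  (order 5).
h: a_k = 0, -2, 0, 10/3, 0, -34/15, 0, 52/63, …
ICs: h(0) = 0, h′(0) = -2, h′′(0) = 0, h′′′(0) = 20, h′′′′(0) = 0.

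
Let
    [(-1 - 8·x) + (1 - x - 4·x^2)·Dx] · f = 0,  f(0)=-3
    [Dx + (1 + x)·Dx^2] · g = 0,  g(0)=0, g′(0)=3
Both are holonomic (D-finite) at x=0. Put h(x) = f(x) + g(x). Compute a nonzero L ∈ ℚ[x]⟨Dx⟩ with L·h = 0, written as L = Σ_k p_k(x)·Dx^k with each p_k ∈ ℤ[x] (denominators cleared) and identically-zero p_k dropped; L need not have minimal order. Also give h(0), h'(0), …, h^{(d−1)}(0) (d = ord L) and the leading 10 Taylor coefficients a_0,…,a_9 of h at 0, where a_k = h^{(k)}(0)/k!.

f: a_k = -3, -3, -15, -27, -87, -195, -543, -1323, -3495, -8787, …
g: a_k = 0, 3, -3/2, 1, -3/4, 3/5, -1/2, 3/7, -3/8, 1/3, …
f+g: L₀ = lclm(L_f,L_g), ord ≤ 1+2.
L = (74 + 562·x + 1120·x^2 + 1728·x^3 + 768·x^4)·Dx + (52 + 576·x + 1636·x^2 + 3264·x^3 + 3488·x^4 + 1280·x^5)·Dx^2 + (-11 - 41·x - 53·x^2 + 185·x^3 + 704·x^4 + 752·x^5 + 256·x^6)·Dx^3  (order 3).
h: a_k = -3, 0, -33/2, -26, -351/4, -972/5, -1087/2, -9258/7, -27963/8, -26360/3, …
ICs: h(0) = -3, h′(0) = 0, h′′(0) = -33.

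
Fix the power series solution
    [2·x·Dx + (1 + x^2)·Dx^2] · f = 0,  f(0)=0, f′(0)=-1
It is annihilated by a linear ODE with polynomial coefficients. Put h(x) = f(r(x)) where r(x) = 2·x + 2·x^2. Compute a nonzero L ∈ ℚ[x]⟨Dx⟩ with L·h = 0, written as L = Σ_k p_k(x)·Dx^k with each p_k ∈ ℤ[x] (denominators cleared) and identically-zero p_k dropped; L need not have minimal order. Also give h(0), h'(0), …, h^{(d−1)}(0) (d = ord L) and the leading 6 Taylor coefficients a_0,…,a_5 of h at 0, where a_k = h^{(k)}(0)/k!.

f: a_k = 0, -1, 0, 1/3, 0, -1/5, …
h₀=f(r): pull back L_f along r ⇒ L₀.
L = (-2 + 8·x + 32·x^2 + 48·x^3 + 24·x^4)·Dx + (1 + 2·x + 4·x^2 + 16·x^3 + 20·x^4 + 8·x^5)·Dx^2  (order 2).
h: a_k = 0, -2, -2, 8/3, 8, 8/5, …
ICs: h(0) = 0, h′(0) = -2.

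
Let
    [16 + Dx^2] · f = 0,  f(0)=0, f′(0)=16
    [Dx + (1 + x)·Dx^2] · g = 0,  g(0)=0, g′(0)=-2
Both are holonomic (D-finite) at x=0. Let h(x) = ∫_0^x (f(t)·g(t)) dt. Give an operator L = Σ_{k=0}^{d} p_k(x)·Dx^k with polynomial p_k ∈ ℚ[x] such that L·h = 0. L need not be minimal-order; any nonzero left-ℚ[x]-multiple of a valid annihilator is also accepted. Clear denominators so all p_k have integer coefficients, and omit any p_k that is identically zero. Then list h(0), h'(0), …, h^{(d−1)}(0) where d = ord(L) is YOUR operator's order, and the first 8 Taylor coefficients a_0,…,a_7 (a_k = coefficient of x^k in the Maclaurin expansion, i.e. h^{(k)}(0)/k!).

f: a_k = 0, 16, 0, -128/3, 0, 512/15, 0, -4096/315, …
g: a_k = 0, -2, 1, -2/3, 1/2, -2/5, 1/3, -2/7, …
f·g: L₀ = L_f ⊗_s L_g, ord ≤ 2·2.
h=∫₀ˣh₀: take L = L₀·Dx.
L = (15072 + 62976·x + 97024·x^2 + 65536·x^3 + 16384·x^4)·Dx + (1984 + 6080·x + 6144·x^2 + 2048·x^3)·Dx^2 + (1950 + 8000·x + 12192·x^2 + 8192·x^3 + 2048·x^4)·Dx^3 + (124 + 380·x + 384·x^2 + 128·x^3)·Dx^4 + (63 + 254·x + 383·x^2 + 256·x^3 + 64·x^4)·Dx^5  (order 5).
h: a_k = 0, 0, 0, -32/3, 4, 224/15, -52/9, -416/63, …
ICs: h(0) = 0, h′(0) = 0, h′′(0) = 0, h′′′(0) = -64, h′′′′(0) = 96.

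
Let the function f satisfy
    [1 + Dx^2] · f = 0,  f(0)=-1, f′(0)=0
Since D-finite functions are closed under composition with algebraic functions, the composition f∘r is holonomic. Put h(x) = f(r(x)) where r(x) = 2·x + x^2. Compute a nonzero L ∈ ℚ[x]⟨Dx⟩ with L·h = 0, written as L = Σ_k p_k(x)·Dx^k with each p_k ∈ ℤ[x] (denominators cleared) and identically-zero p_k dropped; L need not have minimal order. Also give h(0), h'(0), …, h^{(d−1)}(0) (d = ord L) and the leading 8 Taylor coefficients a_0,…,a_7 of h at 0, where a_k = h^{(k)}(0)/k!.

L = (4 + 12·x + 12·x^2 + 4·x^3) - Dx + (1 + x)·Dx^2  (order 2).
h: a_k = -1, 0, 2, 2, -1/6, -4/3, -41/45, -1/15, …
ICs: h(0) = -1, h′(0) = 0.

f: a_k = -1, 0, 1/2, 0, -1/24, 0, 1/720, 0, …
Substitute x→r, Dx→(1/r')Dx; clear ⇒ L₀.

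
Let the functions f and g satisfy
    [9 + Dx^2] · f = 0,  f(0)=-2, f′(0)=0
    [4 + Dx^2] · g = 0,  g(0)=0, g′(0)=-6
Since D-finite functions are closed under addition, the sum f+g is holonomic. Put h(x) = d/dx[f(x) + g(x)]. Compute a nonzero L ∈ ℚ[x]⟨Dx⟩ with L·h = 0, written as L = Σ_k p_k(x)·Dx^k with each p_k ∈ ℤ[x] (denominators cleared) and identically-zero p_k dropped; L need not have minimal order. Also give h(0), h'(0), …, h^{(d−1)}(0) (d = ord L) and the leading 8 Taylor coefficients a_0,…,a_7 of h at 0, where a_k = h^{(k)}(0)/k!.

L = 36 + 13·Dx^2 + Dx^4  (order 4).
h: a_k = -6, 18, 12, -27, -4, 243/20, 8/15, -729/280, …
ICs: h(0) = -6, h′(0) = 18, h′′(0) = 24, h′′′(0) = -162.

f: a_k = -2, 0, 9, 0, -27/4, 0, 81/40, 0, …
g: a_k = 0, -6, 0, 4, 0, -4/5, 0, 8/105, …
L₀ := lclm(L_f,L_g); ord L₀ ≤ 2+2.
Differentiate: ansatz ord ≤ ord L₀ ⇒ L.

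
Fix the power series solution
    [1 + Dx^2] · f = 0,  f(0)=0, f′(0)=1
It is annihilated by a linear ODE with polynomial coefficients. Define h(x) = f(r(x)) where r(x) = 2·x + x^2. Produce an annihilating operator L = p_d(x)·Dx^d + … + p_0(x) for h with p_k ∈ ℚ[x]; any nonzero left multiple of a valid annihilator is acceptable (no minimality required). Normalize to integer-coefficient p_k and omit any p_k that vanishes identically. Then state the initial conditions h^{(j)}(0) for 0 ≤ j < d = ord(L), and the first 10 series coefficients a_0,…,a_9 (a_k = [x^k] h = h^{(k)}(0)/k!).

L = (4 + 12·x + 12·x^2 + 4·x^3) - Dx + (1 + x)·Dx^2  (order 2).
h: a_k = 0, 2, 1, -4/3, -2, -11/15, 1/2, 202/315, 11/45, -551/11340, …
ICs: h(0) = 0, h′(0) = 2.

f: a_k = 0, 1, 0, -1/6, 0, 1/120, 0, -1/5040, 0, 1/362880, …
f∘r: x↦r, Dx↦Dx/r' in L_f ⇒ L₀.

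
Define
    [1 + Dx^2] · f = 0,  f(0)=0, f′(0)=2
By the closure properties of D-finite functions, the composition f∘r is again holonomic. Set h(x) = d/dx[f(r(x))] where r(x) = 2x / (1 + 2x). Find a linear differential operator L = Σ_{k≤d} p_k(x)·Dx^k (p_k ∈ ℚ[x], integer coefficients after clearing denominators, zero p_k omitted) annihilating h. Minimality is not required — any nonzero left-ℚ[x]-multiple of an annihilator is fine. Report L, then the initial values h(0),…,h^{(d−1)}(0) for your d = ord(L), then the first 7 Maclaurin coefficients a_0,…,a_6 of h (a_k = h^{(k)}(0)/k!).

f: a_k = 0, 2, 0, -1/3, 0, 1/60, 0, …
h₀=f(r): pull back L_f along r ⇒ L₀.
Derive L from L₀ (diff closure).
L = (28 + 96·x + 96·x^2) + (12 + 72·x + 144·x^2 + 96·x^3)·Dx + (1 + 8·x + 24·x^2 + 32·x^3 + 16·x^4)·Dx^2  (order 2).
h: a_k = 4, -16, 40, -64, 8/3, 480, -110896/45, …
ICs: h(0) = 4, h′(0) = -16.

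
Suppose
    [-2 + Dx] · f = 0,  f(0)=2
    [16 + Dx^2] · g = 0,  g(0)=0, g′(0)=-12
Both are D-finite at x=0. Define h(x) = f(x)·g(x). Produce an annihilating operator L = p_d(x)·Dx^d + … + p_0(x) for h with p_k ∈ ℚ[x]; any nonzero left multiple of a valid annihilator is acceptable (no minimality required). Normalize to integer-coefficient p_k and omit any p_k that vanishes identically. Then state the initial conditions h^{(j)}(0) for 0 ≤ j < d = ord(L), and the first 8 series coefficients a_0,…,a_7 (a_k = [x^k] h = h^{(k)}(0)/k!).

f: a_k = 2, 4, 4, 8/3, 4/3, 8/15, 8/45, 16/315, …
g: a_k = 0, -12, 0, 32, 0, -128/5, 0, 1024/105, …
Sym-product of L_f,L_g gives L₀ (≤ ord 2).
L = 20 - 4·Dx + Dx^2  (order 2).
h: a_k = 0, -24, -48, 16, 96, 304/5, -352/15, -4448/105, …
ICs: h(0) = 0, h′(0) = -24.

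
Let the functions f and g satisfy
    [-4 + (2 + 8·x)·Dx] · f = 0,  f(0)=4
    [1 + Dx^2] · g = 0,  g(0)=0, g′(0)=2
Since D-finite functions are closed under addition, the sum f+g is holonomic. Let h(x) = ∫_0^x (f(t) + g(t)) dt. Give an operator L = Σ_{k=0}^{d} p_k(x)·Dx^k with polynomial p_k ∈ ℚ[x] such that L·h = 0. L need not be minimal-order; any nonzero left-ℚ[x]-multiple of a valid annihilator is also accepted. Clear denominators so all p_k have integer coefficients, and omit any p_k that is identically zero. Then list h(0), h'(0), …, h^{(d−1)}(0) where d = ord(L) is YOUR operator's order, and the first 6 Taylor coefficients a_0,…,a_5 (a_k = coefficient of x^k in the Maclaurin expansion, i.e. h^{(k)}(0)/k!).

L = (-26 - 16·x - 32·x^2)·Dx + (-3 - 4·x + 48·x^2 + 64·x^3)·Dx^2 + (-26 - 16·x - 32·x^2)·Dx^3 + (-3 - 4·x + 48·x^2 + 64·x^3)·Dx^4  (order 4).
h: a_k = 0, 4, 5, -8/3, 47/12, -8, …
ICs: h(0) = 0, h′(0) = 4, h′′(0) = 10, h′′′(0) = -16.

f: a_k = 4, 8, -8, 16, -40, 112, …
g: a_k = 0, 2, 0, -1/3, 0, 1/60, …
h₀=f+g: left-lcm gives L₀, ord ≤ 3.
h=∫h₀ ⇒ L = L₀·Dx.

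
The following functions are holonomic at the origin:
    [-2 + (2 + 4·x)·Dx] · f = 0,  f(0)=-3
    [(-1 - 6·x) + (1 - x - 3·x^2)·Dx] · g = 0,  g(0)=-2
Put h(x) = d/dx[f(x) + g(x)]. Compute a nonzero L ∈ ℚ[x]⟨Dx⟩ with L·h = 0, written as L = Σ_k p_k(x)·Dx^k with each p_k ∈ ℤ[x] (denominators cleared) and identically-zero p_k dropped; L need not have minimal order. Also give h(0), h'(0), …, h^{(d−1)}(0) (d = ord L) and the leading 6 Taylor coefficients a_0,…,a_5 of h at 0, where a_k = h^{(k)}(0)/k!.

L = (-22 - 134·x - 312·x^2 - 324·x^3 - 270·x^4) + (-13 - 148·x - 565·x^2 - 1056·x^3 - 1251·x^4 - 810·x^5)·Dx + (3 + 16·x + 25·x^2 - 26·x^3 - 183·x^4 - 312·x^5 - 180·x^6)·Dx^2  (order 2).
h: a_k = -5, -13, -93/2, -289/2, -3305/8, -9123/8, …
ICs: h(0) = -5, h′(0) = -13.

f: a_k = -3, -3, 3/2, -3/2, 15/8, -21/8, …
g: a_k = -2, -2, -8, -14, -38, -80, …
Sum ⇒ L₀ = lclm(L_f,L_g) in ℚ(x)⟨Dx⟩.
Differentiate: ansatz ord ≤ ord L₀ ⇒ L.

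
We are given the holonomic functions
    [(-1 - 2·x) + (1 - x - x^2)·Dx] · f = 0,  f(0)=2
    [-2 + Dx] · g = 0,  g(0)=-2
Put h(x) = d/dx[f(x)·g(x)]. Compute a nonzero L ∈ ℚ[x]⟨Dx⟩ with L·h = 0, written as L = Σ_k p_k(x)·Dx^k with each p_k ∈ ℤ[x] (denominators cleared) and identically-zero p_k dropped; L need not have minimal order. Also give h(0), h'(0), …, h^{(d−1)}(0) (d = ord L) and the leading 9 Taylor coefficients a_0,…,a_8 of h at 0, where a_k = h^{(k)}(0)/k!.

L = (12 + 2·x - 10·x^2 + 4·x^4) + (-3 + 3·x + 5·x^2 - 2·x^3 - 2·x^4)·Dx  (order 1).
h: a_k = -12, -48, -124, -272, -552, -16088/15, -10124/5, -393152/105, -2146948/315, …
ICs: h(0) = -12.

f: a_k = 2, 2, 4, 6, 10, 16, 26, 42, 68, …
g: a_k = -2, -4, -4, -8/3, -4/3, -8/15, -8/45, -16/315, -4/315, …
Product ⇒ symmetric product L₀, ord ≤ 1.
h₀' ⇒ L via d/dx closure of L₀.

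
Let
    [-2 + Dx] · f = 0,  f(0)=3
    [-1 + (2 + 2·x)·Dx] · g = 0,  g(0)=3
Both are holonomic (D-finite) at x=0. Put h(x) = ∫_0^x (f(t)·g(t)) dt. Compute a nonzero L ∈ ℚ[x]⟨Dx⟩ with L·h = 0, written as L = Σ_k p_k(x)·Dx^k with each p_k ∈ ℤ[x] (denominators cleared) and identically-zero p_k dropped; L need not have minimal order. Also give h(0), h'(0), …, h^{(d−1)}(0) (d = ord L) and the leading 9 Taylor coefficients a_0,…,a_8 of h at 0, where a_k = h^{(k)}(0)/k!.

f: a_k = 3, 6, 6, 4, 2, 4/5, 4/15, 8/105, 2/105, …
g: a_k = 3, 3/2, -3/8, 3/16, -15/128, 21/256, -63/1024, 99/2048, -1287/32768, …
L₀ := L_f ⊗_s L_g (sym. prod.), ord ≤ 1.
∫: right-multiply L₀ by Dx.
L = (-5 - 4·x)·Dx + (2 + 2·x)·Dx^2  (order 2).
h: a_k = 0, 9, 45/4, 69/8, 309/64, 1347/640, 1949/2560, 1643/7168, 36047/573440, …
ICs: h(0) = 0, h′(0) = 9.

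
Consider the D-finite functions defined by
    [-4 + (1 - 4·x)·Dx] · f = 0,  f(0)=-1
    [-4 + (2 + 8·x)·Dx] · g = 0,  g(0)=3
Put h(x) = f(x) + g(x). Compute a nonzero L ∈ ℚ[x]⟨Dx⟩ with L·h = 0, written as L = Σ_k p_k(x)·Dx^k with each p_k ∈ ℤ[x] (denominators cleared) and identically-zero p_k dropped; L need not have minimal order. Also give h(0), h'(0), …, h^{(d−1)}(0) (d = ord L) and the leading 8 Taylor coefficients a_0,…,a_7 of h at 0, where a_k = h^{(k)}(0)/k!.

L = (-40 - 96·x) + (18 + 112·x + 288·x^2)·Dx + (-1 - 12·x + 16·x^2 + 192·x^3)·Dx^2  (order 2).
h: a_k = 2, 2, -22, -52, -286, -940, -4348, -15592, …
ICs: h(0) = 2, h′(0) = 2.

f: a_k = -1, -4, -16, -64, -256, -1024, -4096, -16384, …
g: a_k = 3, 6, -6, 12, -30, 84, -252, 792, …
L₀ := lclm(L_f,L_g); ord L₀ ≤ 1+1.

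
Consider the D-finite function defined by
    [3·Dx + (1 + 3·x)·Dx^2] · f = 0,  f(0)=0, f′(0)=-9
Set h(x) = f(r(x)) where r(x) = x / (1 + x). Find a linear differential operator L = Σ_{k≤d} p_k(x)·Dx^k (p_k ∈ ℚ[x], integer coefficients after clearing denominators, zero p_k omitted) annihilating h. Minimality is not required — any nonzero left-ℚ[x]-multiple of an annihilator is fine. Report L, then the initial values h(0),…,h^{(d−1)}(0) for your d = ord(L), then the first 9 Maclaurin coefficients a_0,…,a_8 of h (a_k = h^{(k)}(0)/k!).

L = (5 + 8·x)·Dx + (1 + 5·x + 4·x^2)·Dx^2  (order 2).
h: a_k = 0, -9, 45/2, -63, 765/4, -3069/5, 4095/2, -49149/7, 196605/8, …
ICs: h(0) = 0, h′(0) = -9.

f: a_k = 0, -9, 27/2, -27, 243/4, -729/5, 729/2, -6561/7, 19683/8, …
h₀=f(r): pull back L_f along r ⇒ L₀.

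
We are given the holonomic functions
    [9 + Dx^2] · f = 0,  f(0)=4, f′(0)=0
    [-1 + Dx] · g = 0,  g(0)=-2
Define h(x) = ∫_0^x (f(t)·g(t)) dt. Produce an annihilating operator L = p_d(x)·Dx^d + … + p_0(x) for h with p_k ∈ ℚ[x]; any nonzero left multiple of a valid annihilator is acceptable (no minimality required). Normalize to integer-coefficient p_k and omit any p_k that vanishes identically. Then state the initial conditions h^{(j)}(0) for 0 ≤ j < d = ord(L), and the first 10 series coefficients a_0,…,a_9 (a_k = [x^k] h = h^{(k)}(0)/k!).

f: a_k = 4, 0, -18, 0, 27/2, 0, -81/20, 0, 729/1120, 0, …
g: a_k = -2, -2, -1, -1/3, -1/12, -1/60, -1/360, -1/2520, -1/20160, -1/181440, …
h₀=f·g: eliminate ⇒ L₀, order ≤ 2·1.
Integrate: L := L₀·Dx.
L = 10·Dx - 2·Dx^2 + Dx^3  (order 3).
h: a_k = 0, -8, -4, 32/3, 26/3, -28/15, -158/45, -176/315, 307/630, 527/2835, …
ICs: h(0) = 0, h′(0) = -8, h′′(0) = -8.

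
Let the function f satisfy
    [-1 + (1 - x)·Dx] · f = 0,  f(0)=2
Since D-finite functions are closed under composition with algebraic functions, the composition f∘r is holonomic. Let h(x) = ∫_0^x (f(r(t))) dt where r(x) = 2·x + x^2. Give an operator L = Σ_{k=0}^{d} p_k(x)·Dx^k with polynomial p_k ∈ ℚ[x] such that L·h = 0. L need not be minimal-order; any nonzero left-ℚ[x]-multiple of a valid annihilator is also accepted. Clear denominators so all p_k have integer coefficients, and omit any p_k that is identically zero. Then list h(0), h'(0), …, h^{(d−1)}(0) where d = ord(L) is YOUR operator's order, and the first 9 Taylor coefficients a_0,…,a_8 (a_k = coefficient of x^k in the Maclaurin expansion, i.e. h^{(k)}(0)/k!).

f: a_k = 2, 2, 2, 2, 2, 2, 2, 2, 2, …
f∘r: x↦r, Dx↦Dx/r' in L_f ⇒ L₀.
h=∫h₀ ⇒ L = L₀·Dx.
L = (2 + 2·x)·Dx + (-1 + 2·x + x^2)·Dx^2  (order 2).
h: a_k = 0, 2, 2, 10/3, 6, 58/5, 70/3, 338/7, 102, …
ICs: h(0) = 0, h′(0) = 2.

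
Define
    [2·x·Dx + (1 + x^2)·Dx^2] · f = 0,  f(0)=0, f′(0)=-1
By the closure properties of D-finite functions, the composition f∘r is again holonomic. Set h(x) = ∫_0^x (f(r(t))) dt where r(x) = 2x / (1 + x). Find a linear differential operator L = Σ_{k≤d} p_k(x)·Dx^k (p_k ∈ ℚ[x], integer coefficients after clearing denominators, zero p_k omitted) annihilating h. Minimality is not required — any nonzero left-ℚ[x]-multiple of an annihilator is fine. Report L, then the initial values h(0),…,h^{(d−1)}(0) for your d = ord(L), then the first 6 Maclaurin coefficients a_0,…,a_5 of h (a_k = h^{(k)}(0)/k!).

L = (2 + 10·x)·Dx^2 + (1 + 2·x + 5·x^2)·Dx^3  (order 3).
h: a_k = 0, 0, -1, 2/3, 1/6, -6/5, …
ICs: h(0) = 0, h′(0) = 0, h′′(0) = -2.

f: a_k = 0, -1, 0, 1/3, 0, -1/5, …
Change of var in L_f (x↦r) gives L₀.
Integrate: L := L₀·Dx.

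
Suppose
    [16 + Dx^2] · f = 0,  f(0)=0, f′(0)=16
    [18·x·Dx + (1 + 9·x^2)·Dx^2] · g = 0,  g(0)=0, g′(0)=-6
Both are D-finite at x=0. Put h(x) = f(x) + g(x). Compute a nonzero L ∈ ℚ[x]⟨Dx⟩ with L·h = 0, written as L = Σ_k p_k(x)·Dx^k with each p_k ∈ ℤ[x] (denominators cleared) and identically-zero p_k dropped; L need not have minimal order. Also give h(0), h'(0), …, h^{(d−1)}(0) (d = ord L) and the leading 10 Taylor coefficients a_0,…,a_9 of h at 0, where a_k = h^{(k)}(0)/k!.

f: a_k = 0, 16, 0, -128/3, 0, 512/15, 0, -4096/315, 0, 8192/2835, …
g: a_k = 0, -6, 0, 18, 0, -486/5, 0, 4374/7, 0, -4374, …
L₀ := lclm(L_f,L_g); ord L₀ ≤ 2+2.
L = (-13248·x + 181440·x^3 + 186624·x^5)·Dx + (-16 + 6048·x^2 + 66096·x^4 + 93312·x^6)·Dx^2 + (-828·x + 11340·x^3 + 11664·x^5)·Dx^3 + (-1 + 378·x^2 + 4131·x^4 + 5832·x^6)·Dx^4  (order 4).
h: a_k = 0, 10, 0, -74/3, 0, -946/15, 0, 192734/315, 0, -12392098/2835, …
ICs: h(0) = 0, h′(0) = 10, h′′(0) = 0, h′′′(0) = -148.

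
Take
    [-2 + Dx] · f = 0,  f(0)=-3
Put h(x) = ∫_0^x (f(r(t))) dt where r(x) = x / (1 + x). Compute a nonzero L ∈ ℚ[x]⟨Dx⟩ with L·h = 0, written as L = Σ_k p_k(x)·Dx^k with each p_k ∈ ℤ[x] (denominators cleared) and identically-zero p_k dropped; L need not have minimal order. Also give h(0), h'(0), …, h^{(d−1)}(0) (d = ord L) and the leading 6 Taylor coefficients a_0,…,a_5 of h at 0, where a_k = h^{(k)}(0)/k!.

f: a_k = -3, -6, -6, -4, -2, -4/5, …
Change of var in L_f (x↦r) gives L₀.
h=∫h₀ ⇒ L = L₀·Dx.
L = -2·Dx + (1 + 2·x + x^2)·Dx^2  (order 2).
h: a_k = 0, -3, -3, 0, 1/2, -2/5, …
ICs: h(0) = 0, h′(0) = -3.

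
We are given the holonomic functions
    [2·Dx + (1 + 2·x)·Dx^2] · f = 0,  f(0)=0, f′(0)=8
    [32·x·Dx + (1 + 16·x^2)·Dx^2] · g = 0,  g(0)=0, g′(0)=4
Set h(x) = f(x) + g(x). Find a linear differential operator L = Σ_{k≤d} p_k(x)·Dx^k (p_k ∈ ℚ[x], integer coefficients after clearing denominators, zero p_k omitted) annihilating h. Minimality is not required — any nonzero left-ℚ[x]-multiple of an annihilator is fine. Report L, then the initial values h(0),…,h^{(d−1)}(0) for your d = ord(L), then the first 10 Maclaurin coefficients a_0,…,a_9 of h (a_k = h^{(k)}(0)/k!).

f: a_k = 0, 8, -8, 32/3, -16, 128/5, -128/3, 512/7, -128, 2048/9, …
g: a_k = 0, 4, 0, -64/3, 0, 1024/5, 0, -16384/7, 0, 262144/9, …
L₀ := lclm(L_f,L_g); ord L₀ ≤ 2+2.
L = (-32 - 192·x + 1536·x^2 + 1024·x^3)·Dx + (-20 - 64·x + 576·x^2 + 3072·x^3 + 2048·x^4)·Dx^2 + (-1 + 14·x + 32·x^2 + 256·x^3 + 768·x^4 + 512·x^5)·Dx^3  (order 3).
h: a_k = 0, 12, -8, -32/3, -16, 1152/5, -128/3, -15872/7, -128, 88064/3, …
ICs: h(0) = 0, h′(0) = 12, h′′(0) = -16.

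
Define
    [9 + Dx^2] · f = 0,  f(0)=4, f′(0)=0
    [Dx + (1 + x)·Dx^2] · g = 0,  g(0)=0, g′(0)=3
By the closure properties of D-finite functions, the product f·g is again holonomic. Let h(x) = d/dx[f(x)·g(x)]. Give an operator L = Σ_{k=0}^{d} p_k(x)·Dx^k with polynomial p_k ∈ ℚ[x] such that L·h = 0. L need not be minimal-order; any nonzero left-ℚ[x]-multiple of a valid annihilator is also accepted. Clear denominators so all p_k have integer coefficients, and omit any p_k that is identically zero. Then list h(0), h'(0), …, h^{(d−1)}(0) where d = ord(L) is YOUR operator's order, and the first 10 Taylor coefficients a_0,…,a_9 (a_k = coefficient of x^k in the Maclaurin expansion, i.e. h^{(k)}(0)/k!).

f: a_k = 4, 0, -18, 0, 27/2, 0, -81/20, 0, 729/1120, 0, …
g: a_k = 0, 3, -3/2, 1, -3/4, 3/5, -1/2, 3/7, -3/8, 1/3, …
Sym-product of L_f,L_g gives L₀ (≤ ord 4).
h=h₀': d/dx-closure on L₀ ⇒ L.
L = (13743 + 107892·x + 319302·x^2 + 475308·x^3 + 381267·x^4 + 157464·x^5 + 26244·x^6) + (4104 + 24192·x + 53460·x^2 + 56700·x^3 + 29160·x^4 + 5832·x^5)·Dx + (4020 + 27828·x + 76770·x^2 + 109512·x^3 + 85698·x^4 + 34992·x^5 + 5832·x^6)·Dx^2 + (456 + 2688·x + 5940·x^2 + 6300·x^3 + 3240·x^4 + 648·x^5)·Dx^3 + (277 + 1760·x + 4588·x^2 + 6300·x^3 + 4815·x^4 + 1944·x^5 + 324·x^6)·Dx^4  (order 4).
h: a_k = 12, -12, -150, 96, 249/2, -105/2, -1083/20, 138/5, -3813/1120, 1929/224, …
ICs: h(0) = 12, h′(0) = -12, h′′(0) = -300, h′′′(0) = 576.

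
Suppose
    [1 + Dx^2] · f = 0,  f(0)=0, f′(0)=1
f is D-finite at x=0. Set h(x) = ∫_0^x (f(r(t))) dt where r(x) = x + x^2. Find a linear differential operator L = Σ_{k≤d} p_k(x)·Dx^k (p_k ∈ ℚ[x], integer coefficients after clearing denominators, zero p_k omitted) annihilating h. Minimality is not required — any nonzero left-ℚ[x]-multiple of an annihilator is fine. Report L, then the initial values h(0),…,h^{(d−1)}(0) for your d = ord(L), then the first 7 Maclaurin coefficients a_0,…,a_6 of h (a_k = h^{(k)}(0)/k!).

f: a_k = 0, 1, 0, -1/6, 0, 1/120, 0, …
L₀ from L_f via x↦r, Dx↦r'^{-1}Dx.
h=∫₀ˣh₀: take L = L₀·Dx.
L = (1 + 6·x + 12·x^2 + 8·x^3)·Dx - 2·Dx^2 + (1 + 2·x)·Dx^3  (order 3).
h: a_k = 0, 0, 1/2, 1/3, -1/24, -1/10, -59/720, …
ICs: h(0) = 0, h′(0) = 0, h′′(0) = 1.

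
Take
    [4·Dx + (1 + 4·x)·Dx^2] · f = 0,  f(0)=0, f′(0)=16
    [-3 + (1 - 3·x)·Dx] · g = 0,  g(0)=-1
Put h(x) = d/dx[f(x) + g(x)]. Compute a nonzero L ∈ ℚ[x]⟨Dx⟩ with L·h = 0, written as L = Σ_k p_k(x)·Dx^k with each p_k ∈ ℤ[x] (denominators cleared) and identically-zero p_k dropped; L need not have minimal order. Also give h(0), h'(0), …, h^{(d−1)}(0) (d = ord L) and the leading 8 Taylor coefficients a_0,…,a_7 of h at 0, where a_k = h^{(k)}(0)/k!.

L = (-204 - 144·x) + (-11 - 312·x - 288·x^2)·Dx + (5 + 11·x - 54·x^2 - 72·x^3)·Dx^2  (order 2).
h: a_k = 13, -82, 175, -1348, 2881, -20758, 50227, -314632, …
ICs: h(0) = 13, h′(0) = -82.

f: a_k = 0, 16, -32, 256/3, -256, 4096/5, -8192/3, 65536/7, …
g: a_k = -1, -3, -9, -27, -81, -243, -729, -2187, …
h₀=f+g: left-lcm gives L₀, ord ≤ 3.
h=h₀': d/dx-closure on L₀ ⇒ L.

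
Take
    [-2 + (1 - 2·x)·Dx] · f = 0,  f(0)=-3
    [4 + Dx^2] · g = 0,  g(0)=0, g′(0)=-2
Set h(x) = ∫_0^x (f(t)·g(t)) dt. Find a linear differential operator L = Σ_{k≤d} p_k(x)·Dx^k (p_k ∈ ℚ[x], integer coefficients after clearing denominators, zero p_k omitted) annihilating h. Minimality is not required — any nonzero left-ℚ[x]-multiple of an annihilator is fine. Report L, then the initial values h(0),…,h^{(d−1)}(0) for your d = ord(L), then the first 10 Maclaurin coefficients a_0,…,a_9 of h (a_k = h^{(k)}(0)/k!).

L = (-4 + 8·x)·Dx + 4·Dx^2 + (-1 + 2·x)·Dx^3  (order 3).
h: a_k = 0, 0, 3, 4, 5, 8, 202/15, 808/35, 4241/105, 67856/945, …
ICs: h(0) = 0, h′(0) = 0, h′′(0) = 6.

f: a_k = -3, -6, -12, -24, -48, -96, -192, -384, -768, -1536, …
g: a_k = 0, -2, 0, 4/3, 0, -4/15, 0, 8/315, 0, -4/2835, …
h₀=f·g: eliminate ⇒ L₀, order ≤ 1·2.
∫: right-multiply L₀ by Dx.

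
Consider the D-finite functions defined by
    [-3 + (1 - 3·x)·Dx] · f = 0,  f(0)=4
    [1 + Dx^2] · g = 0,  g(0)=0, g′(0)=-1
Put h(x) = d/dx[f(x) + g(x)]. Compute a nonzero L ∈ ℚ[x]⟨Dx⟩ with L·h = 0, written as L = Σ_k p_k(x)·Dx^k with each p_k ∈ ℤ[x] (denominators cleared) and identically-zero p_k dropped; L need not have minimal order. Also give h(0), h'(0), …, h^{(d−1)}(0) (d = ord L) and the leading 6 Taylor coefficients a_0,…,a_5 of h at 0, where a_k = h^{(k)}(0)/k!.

L = (654 - 36·x + 54·x^2) + (-55 + 171·x - 27·x^2 + 27·x^3)·Dx + (654 - 36·x + 54·x^2)·Dx^2 + (-55 + 171·x - 27·x^2 + 27·x^3)·Dx^3  (order 3).
h: a_k = 11, 72, 649/2, 1296, 116639/24, 17496, …
ICs: h(0) = 11, h′(0) = 72, h′′(0) = 649.

f: a_k = 4, 12, 36, 108, 324, 972, …
g: a_k = 0, -1, 0, 1/6, 0, -1/120, …
h₀=f+g: left-lcm gives L₀, ord ≤ 3.
h₀' ⇒ L via d/dx closure of L₀.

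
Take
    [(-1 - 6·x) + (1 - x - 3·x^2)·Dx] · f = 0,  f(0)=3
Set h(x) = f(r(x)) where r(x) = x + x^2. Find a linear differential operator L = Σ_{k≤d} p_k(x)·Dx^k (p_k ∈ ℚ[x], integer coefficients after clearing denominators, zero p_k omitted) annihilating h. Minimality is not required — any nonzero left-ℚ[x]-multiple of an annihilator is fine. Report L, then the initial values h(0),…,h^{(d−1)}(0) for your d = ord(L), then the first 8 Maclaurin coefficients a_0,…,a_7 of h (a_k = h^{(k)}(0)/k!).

L = (1 + 8·x + 18·x^2 + 12·x^3) + (-1 + x + 4·x^2 + 6·x^3 + 3·x^4)·Dx  (order 1).
h: a_k = 3, 3, 15, 45, 132, 411, 1254, 3825, …
ICs: h(0) = 3.

f: a_k = 3, 3, 12, 21, 57, 120, 291, 651, …
Substitute x→r, Dx→(1/r')Dx; clear ⇒ L₀.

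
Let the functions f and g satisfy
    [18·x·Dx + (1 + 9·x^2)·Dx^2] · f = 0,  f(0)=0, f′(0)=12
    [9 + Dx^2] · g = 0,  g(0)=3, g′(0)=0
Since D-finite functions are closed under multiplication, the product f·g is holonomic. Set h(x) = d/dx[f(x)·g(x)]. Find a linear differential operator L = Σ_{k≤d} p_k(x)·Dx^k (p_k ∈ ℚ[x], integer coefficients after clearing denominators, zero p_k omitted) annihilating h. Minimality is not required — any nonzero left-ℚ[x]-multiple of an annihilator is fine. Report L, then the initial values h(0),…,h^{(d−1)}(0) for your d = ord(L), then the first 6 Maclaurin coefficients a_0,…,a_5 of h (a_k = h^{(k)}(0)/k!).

f: a_k = 0, 12, 0, -36, 0, 972/5, …
g: a_k = 3, 0, -27/2, 0, 81/8, 0, …
Product ⇒ symmetric product L₀, ord ≤ 4.
Differentiate: ansatz ord ≤ ord L₀ ⇒ L.
L = (8910 + 214326·x^2 + 3024621·x^4 + 5668704·x^6 + 6377292·x^8 + 9565938·x^10 + 43046721·x^12) + (5508·x + 207036·x^3 + 1837080·x^5 + 4723920·x^7 + 10628820·x^9 + 19131876·x^11)·Dx + (1080 + 27540·x^2 + 389286·x^4 + 971028·x^6 + 1889568·x^8 + 4251528·x^10 + 9565938·x^12)·Dx^2 + (612·x + 23004·x^3 + 204120·x^5 + 524880·x^7 + 1180980·x^9 + 2125764·x^11)·Dx^3 + (10 + 414·x^2 + 5913·x^4 + 37908·x^6 + 131220·x^8 + 354294·x^10 + 531441·x^12)·Dx^4  (order 4).
h: a_k = 36, 0, -810, 0, 11907/2, 0, …
ICs: h(0) = 36, h′(0) = 0, h′′(0) = -1620, h′′′(0) = 0.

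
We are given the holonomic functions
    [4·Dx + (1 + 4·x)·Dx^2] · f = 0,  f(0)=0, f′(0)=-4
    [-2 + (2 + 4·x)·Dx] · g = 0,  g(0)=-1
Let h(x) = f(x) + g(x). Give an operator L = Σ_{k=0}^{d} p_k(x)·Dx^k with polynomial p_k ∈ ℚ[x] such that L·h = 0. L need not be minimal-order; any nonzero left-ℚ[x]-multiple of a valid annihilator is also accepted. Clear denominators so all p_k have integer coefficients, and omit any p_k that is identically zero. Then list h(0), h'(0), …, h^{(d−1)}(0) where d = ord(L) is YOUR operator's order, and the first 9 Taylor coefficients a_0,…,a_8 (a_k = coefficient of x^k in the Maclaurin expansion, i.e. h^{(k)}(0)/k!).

L = (20 + 16·x)·Dx + (29 + 104·x + 80·x^2)·Dx^2 + (3 + 22·x + 48·x^2 + 32·x^3)·Dx^3  (order 3).
h: a_k = -1, -5, 17/2, -131/6, 517/8, -8227/40, 32831/48, -262375/112, 1049005/128, …
ICs: h(0) = -1, h′(0) = -5, h′′(0) = 17.

f: a_k = 0, -4, 8, -64/3, 64, -1024/5, 2048/3, -16384/7, 8192, …
g: a_k = -1, -1, 1/2, -1/2, 5/8, -7/8, 21/16, -33/16, 429/128, …
h₀=f+g: left-lcm gives L₀, ord ≤ 3.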